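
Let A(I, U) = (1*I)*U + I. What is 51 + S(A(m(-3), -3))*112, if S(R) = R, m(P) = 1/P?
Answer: 377/3 ≈ 125.67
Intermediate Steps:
A(I, U) = I + I*U (A(I, U) = I*U + I = I + I*U)
51 + S(A(m(-3), -3))*112 = 51 + ((1 - 3)/(-3))*112 = 51 - ⅓*(-2)*112 = 51 + (⅔)*112 = 51 + 224/3 = 377/3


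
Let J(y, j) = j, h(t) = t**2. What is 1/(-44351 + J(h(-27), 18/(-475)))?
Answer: -475/21066743 ≈ -2.2547e-5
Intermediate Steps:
1/(-44351 + J(h(-27), 18/(-475))) = 1/(-44351 + 18/(-475)) = 1/(-44351 + 18*(-1/475)) = 1/(-44351 - 18/475) = 1/(-21066743/475) = -475/21066743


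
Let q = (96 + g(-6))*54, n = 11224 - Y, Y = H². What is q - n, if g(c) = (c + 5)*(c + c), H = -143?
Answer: 15057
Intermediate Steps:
Y = 20449 (Y = (-143)² = 20449)
g(c) = 2*c*(5 + c) (g(c) = (5 + c)*(2*c) = 2*c*(5 + c))
n = -9225 (n = 11224 - 1*20449 = 11224 - 20449 = -9225)
q = 5832 (q = (96 + 2*(-6)*(5 - 6))*54 = (96 + 2*(-6)*(-1))*54 = (96 + 12)*54 = 108*54 = 5832)
q - n = 5832 - 1*(-9225) = 5832 + 9225 = 15057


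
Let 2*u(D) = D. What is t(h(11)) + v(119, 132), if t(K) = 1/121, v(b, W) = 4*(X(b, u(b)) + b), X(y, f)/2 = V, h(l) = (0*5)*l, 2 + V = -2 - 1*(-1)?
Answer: 54693/121 ≈ 452.01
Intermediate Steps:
u(D) = D/2
V = -3 (V = -2 + (-2 - 1*(-1)) = -2 + (-2 + 1) = -2 - 1 = -3)
h(l) = 0 (h(l) = 0*l = 0)
X(y, f) = -6 (X(y, f) = 2*(-3) = -6)
v(b, W) = -24 + 4*b (v(b, W) = 4*(-6 + b) = -24 + 4*b)
t(K) = 1/121
t(h(11)) + v(119, 132) = 1/121 + (-24 + 4*119) = 1/121 + (-24 + 476) = 1/121 + 452 = 54693/121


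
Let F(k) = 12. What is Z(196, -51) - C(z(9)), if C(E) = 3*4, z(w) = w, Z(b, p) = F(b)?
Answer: 0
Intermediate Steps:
Z(b, p) = 12
C(E) = 12
Z(196, -51) - C(z(9)) = 12 - 1*12 = 12 - 12 = 0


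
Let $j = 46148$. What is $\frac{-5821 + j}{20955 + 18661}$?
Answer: $\frac{40327}{39616} \approx 1.0179$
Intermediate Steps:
$\frac{-5821 + j}{20955 + 18661} = \frac{-5821 + 46148}{20955 + 18661} = \frac{40327}{39616}$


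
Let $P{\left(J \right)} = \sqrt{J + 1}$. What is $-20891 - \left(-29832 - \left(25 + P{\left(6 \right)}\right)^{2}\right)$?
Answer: $9573 + 50 \sqrt{7} \approx 9705.3$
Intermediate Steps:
$P{\left(J \right)} = \sqrt{1 + J}$
$-20891 - \left(-29832 - \left(25 + P{\left(6 \right)}\right)^{2}\right) = -20891 + \left(\left(\left(\left(25 + \sqrt{1 + 6}\right)^{2} - -3066\right) - \left(-2819 - 4038\right)\right) + 19909\right) = -20891 + \left(\left(\left(\left(25 + \sqrt{7}\right)^{2} + 3066\right) - \left(-2819 - 4038\right)\right) + 19909\right) = -20891 + \left(\left(\left(3066 + \left(25 + \sqrt{7}\right)^{2}\right) - -6857\right) + 19909\right) = -20891 + \left(\left(\left(3066 + \left(25 + \sqrt{7}\right)^{2}\right) + 6857\right) + 19909\right) = -20891 + \left(\left(9923 + \left(25 + \sqrt{7}\right)^{2}\right) + 19909\right) = -20891 + \left(29832 + \left(25 + \sqrt{7}\right)^{2}\right) = 8941 + \left(25 + \sqrt{7}\right)^{2}$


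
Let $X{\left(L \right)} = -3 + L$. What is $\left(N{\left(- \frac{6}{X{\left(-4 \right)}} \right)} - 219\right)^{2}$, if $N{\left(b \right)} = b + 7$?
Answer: $\frac{2184484}{49} \approx 44581.0$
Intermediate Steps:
$N{\left(b \right)} = 7 + b$
$\left(N{\left(- \frac{6}{X{\left(-4 \right)}} \right)} - 219\right)^{2} = \left(\left(7 - \frac{6}{-3 - 4}\right) - 219\right)^{2} = \left(\left(7 - \frac{6}{-7}\right) - 219\right)^{2} = \left(\left(7 - - \frac{6}{7}\right) - 219\right)^{2} = \left(\left(7 + \frac{6}{7}\right) - 219\right)^{2} = \left(\frac{55}{7} - 219\right)^{2} = \left(- \frac{1478}{7}\right)^{2} = \frac{2184484}{49}$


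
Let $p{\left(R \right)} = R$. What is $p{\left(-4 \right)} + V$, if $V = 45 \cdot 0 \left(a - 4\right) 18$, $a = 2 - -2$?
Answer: $-4$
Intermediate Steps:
$a = 4$ ($a = 2 + 2 = 4$)
$V = 0$ ($V = 45 \cdot 0 \left(4 - 4\right) 18 = 45 \cdot 0 \cdot 0 \cdot 18 = 45 \cdot 0 \cdot 18 = 0 \cdot 18 = 0$)
$p{\left(-4 \right)} + V = -4 + 0 = -4$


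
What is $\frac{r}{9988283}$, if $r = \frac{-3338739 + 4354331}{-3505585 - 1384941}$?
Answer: $- \frac{507796}{24423978853429} \approx -2.0791 \cdot 10^{-8}$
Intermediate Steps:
$r = - \frac{507796}{2445263}$ ($r = \frac{1015592}{-4890526} = 1015592 \left(- \frac{1}{4890526}\right) = - \frac{507796}{2445263} \approx -0.20767$)
$\frac{r}{9988283} = - \frac{507796}{2445263 \cdot 9988283} = \left(- \frac{507796}{2445263}\right) \frac{1}{9988283} = - \frac{507796}{24423978853429}$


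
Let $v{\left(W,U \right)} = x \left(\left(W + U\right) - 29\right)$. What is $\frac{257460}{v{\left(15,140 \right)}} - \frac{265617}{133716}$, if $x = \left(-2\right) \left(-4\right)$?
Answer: $\frac{1540349}{6078} \approx 253.43$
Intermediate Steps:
$x = 8$
$v{\left(W,U \right)} = -232 + 8 U + 8 W$ ($v{\left(W,U \right)} = 8 \left(\left(W + U\right) - 29\right) = 8 \left(\left(U + W\right) - 29\right) = 8 \left(-29 + U + W\right) = -232 + 8 U + 8 W$)
$\frac{257460}{v{\left(15,140 \right)}} - \frac{265617}{133716} = \frac{257460}{-232 + 8 \cdot 140 + 8 \cdot 15} - \frac{265617}{133716} = \frac{257460}{-232 + 1120 + 120} - \frac{8049}{4052} = \frac{257460}{1008} - \frac{8049}{4052} = 257460 \cdot \frac{1}{1008} - \frac{8049}{4052} = \frac{3065}{12} - \frac{8049}{4052} = \frac{1540349}{6078}$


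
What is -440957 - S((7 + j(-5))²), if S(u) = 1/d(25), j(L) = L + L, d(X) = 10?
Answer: -4409571/10 ≈ -4.4096e+5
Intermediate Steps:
j(L) = 2*L
S(u) = ⅒ (S(u) = 1/10 = ⅒)
-440957 - S((7 + j(-5))²) = -440957 - 1*⅒ = -440957 - ⅒ = -4409571/10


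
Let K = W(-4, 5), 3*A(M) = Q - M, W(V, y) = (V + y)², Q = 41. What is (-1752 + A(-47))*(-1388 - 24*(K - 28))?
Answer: 3824320/3 ≈ 1.2748e+6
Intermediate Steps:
A(M) = 41/3 - M/3 (A(M) = (41 - M)/3 = 41/3 - M/3)
K = 1 (K = (-4 + 5)² = 1² = 1)
(-1752 + A(-47))*(-1388 - 24*(K - 28)) = (-1752 + (41/3 - ⅓*(-47)))*(-1388 - 24*(1 - 28)) = (-1752 + (41/3 + 47/3))*(-1388 - 24*(-27)) = (-1752 + 88/3)*(-1388 + 648) = -5168/3*(-740) = 3824320/3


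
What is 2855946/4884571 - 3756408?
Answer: -18348438725022/4884571 ≈ -3.7564e+6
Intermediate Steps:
2855946/4884571 - 3756408 = -18348438725022/4884571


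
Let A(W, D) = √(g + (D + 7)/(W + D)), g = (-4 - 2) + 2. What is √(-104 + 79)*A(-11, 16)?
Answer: I*√15 ≈ 3.873*I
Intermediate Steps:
g = -4 (g = -6 + 2 = -4)
A(W, D) = √(-4 + (7 + D)/(D + W)) (A(W, D) = √(-4 + (D + 7)/(W + D)) = √(-4 + (7 + D)/(D + W)))
√(-104 + 79)*A(-11, 16) = √(-104 + 79)*√((7 - 4*(-11) - 3*16)/(16 - 11)) = √(-25)*√((7 + 44 - 48)/5) = (5*I)*√((⅕)*3) = (5*I)*√(⅗) = (5*I)*(√15/5) = I*√15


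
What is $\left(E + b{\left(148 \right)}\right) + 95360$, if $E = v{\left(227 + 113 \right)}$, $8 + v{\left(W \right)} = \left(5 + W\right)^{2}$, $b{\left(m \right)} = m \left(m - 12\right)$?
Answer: $234505$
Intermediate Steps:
$b{\left(m \right)} = m \left(-12 + m\right)$
$v{\left(W \right)} = -8 + \left(5 + W\right)^{2}$
$E = 119017$ ($E = -8 + \left(5 + \left(227 + 113\right)\right)^{2} = -8 + \left(5 + 340\right)^{2} = -8 + 345^{2} = -8 + 119025 = 119017$)
$\left(E + b{\left(148 \right)}\right) + 95360 = \left(119017 + 148 \left(-12 + 148\right)\right) + 95360 = \left(119017 + 148 \cdot 136\right) + 95360 = \left(119017 + 20128\right) + 95360 = 139145 + 95360 = 234505$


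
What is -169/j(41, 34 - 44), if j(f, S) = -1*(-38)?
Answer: -169/38 ≈ -4.4474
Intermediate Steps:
j(f, S) = 38
-169/j(41, 34 - 44) = -169/38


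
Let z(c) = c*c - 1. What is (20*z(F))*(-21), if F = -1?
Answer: 0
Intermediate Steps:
z(c) = -1 + c² (z(c) = c² - 1 = -1 + c²)
(20*z(F))*(-21) = (20*(-1 + (-1)²))*(-21) = (20*(-1 + 1))*(-21) = (20*0)*(-21) = 0*(-21) = 0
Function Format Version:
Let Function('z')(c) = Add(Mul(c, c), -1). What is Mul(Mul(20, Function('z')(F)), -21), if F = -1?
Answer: 0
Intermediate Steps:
Function('z')(c) = Add(-1, Pow(c, 2)) (Function('z')(c) = Add(Pow(c, 2), -1) = Add(-1, Pow(c, 2)))
Mul(Mul(20, Function('z')(F)), -21) = Mul(Mul(20, Add(-1, Pow(-1, 2))), -21) = Mul(Mul(20, Add(-1, 1)), -21) = Mul(Mul(20, 0), -21) = Mul(0, -21) = 0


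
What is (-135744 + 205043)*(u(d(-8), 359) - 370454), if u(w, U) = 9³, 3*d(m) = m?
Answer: -25621572775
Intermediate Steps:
d(m) = m/3
u(w, U) = 729
(-135744 + 205043)*(u(d(-8), 359) - 370454) = (-135744 + 205043)*(729 - 370454) = 69299*(-369725) = -25621572775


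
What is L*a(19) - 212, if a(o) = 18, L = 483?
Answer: 8482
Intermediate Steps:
L*a(19) - 212 = 483*18 - 212 = 8694 - 212 = 8482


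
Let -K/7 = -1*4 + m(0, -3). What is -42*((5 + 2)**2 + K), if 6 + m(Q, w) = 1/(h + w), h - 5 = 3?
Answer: -24696/5 ≈ -4939.2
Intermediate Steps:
h = 8 (h = 5 + 3 = 8)
m(Q, w) = -6 + 1/(8 + w)
K = 343/5 (K = -7*(-1*4 + (-47 - 6*(-3))/(8 - 3)) = -7*(-4 + (-47 + 18)/5) = -7*(-4 + (1/5)*(-29)) = -7*(-4 - 29/5) = -7*(-49/5) = 343/5 ≈ 68.600)
-42*((5 + 2)**2 + K) = -42*((5 + 2)**2 + 343/5) = -42*(7**2 + 343/5) = -42*(49 + 343/5) = -42*588/5 = -1*24696/5 = -24696/5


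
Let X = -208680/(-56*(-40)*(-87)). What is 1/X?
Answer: 1624/1739 ≈ 0.93387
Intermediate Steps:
X = 1739/1624 (X = -208680/(2240*(-87)) = -208680/(-194880) = -208680*(-1/194880) = 1739/1624 ≈ 1.0708)
1/X = 1/(1739/1624) = 1624/1739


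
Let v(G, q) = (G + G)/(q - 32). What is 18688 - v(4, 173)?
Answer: 2635000/141 ≈ 18688.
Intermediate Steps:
v(G, q) = 2*G/(-32 + q) (v(G, q) = (2*G)/(-32 + q) = 2*G/(-32 + q))
18688 - v(4, 173) = 18688 - 2*4/(-32 + 173) = 18688 - 2*4/141 = 18688 - 1*8/141 = 18688 - 8/141 = 2635000/141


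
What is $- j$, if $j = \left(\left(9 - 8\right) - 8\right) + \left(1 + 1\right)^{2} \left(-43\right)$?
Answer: $179$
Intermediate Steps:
$j = -179$ ($j = \left(1 - 8\right) + 2^{2} \left(-43\right) = -7 + 4 \left(-43\right) = -7 - 172 = -179$)
$- j = \left(-1\right) \left(-179\right) = 179$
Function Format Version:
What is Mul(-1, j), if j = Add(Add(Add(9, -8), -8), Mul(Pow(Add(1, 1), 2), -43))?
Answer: 179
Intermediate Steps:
j = -179 (j = Add(Add(1, -8), Mul(Pow(2, 2), -43)) = Add(-7, Mul(4, -43)) = Add(-7, -172) = -179)
Mul(-1, j) = Mul(-1, -179) = 179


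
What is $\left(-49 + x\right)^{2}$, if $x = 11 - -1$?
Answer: $1369$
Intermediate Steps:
$x = 12$ ($x = 11 + 1 = 12$)
$\left(-49 + x\right)^{2} = \left(-49 + 12\right)^{2} = \left(-37\right)^{2} = 1369$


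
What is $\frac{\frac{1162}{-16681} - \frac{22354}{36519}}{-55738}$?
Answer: $\frac{29665868}{2425293510213} \approx 1.2232 \cdot 10^{-5}$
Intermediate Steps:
$\frac{\frac{1162}{-16681} - \frac{22354}{36519}}{-55738} = \left(1162 \left(- \frac{1}{16681}\right) - \frac{22354}{36519}\right) \left(- \frac{1}{55738}\right) = \left(- \frac{166}{2383} - \frac{22354}{36519}\right) \left(- \frac{1}{55738}\right) = \left(- \frac{59331736}{87024777}\right) \left(- \frac{1}{55738}\right) = \frac{29665868}{2425293510213}$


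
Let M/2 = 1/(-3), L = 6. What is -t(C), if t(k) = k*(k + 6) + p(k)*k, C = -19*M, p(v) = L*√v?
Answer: -2128/9 - 76*√114/3 ≈ -506.93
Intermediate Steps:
M = -⅔ (M = 2/(-3) = 2*(-⅓) = -⅔ ≈ -0.66667)
p(v) = 6*√v
C = 38/3 (C = -19*(-⅔) = 38/3 ≈ 12.667)
t(k) = 6*k^(3/2) + k*(6 + k) (t(k) = k*(k + 6) + (6*√k)*k = k*(6 + k) + 6*k^(3/2) = 6*k^(3/2) + k*(6 + k))
-t(C) = -38*(6 + 38/3 + 6*√(38/3))/3 = -38*(6 + 38/3 + 6*(√114/3))/3 = -38*(6 + 38/3 + 2*√114)/3 = -38*(56/3 + 2*√114)/3 = -(2128/9 + 76*√114/3) = -2128/9 - 76*√114/3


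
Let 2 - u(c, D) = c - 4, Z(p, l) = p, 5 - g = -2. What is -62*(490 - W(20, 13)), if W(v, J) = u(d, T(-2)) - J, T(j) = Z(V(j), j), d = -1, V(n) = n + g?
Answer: -30752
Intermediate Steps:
g = 7 (g = 5 - 1*(-2) = 5 + 2 = 7)
V(n) = 7 + n (V(n) = n + 7 = 7 + n)
T(j) = 7 + j
u(c, D) = 6 - c (u(c, D) = 2 - (c - 4) = 2 - (-4 + c) = 2 + (4 - c) = 6 - c)
W(v, J) = 7 - J (W(v, J) = (6 - 1*(-1)) - J = (6 + 1) - J = 7 - J)
-62*(490 - W(20, 13)) = -62*(490 - (7 - 1*13)) = -62*(490 - (7 - 13)) = -62*(490 - 1*(-6)) = -62*(490 + 6) = -62*496 = -30752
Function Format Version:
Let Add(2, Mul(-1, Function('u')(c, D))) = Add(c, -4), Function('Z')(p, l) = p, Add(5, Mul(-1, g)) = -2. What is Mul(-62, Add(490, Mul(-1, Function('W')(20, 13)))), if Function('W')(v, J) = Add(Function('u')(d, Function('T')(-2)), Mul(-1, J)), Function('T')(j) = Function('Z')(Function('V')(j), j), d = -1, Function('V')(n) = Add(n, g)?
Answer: -30752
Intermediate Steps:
g = 7 (g = Add(5, Mul(-1, -2)) = Add(5, 2) = 7)
Function('V')(n) = Add(7, n) (Function('V')(n) = Add(n, 7) = Add(7, n))
Function('T')(j) = Add(7, j)
Function('u')(c, D) = Add(6, Mul(-1, c)) (Function('u')(c, D) = Add(2, Mul(-1, Add(c, -4))) = Add(2, Mul(-1, Add(-4, c))) = Add(2, Add(4, Mul(-1, c))) = Add(6, Mul(-1, c)))
Function('W')(v, J) = Add(7, Mul(-1, J)) (Function('W')(v, J) = Add(Add(6, Mul(-1, -1)), Mul(-1, J)) = Add(Add(6, 1), Mul(-1, J)) = Add(7, Mul(-1, J)))
Mul(-62, Add(490, Mul(-1, Function('W')(20, 13)))) = Mul(-62, Add(490, Mul(-1, Add(7, Mul(-1, 13))))) = Mul(-62, Add(490, Mul(-1, Add(7, -13)))) = Mul(-62, Add(490, Mul(-1, -6))) = Mul(-62, Add(490, 6)) = Mul(-62, 496) = -30752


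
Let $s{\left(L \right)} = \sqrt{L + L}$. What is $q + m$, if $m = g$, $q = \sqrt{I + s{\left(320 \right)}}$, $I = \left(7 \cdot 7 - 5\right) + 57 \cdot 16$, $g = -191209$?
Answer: $-191209 + 2 \sqrt{239 + 2 \sqrt{10}} \approx -1.9118 \cdot 10^{5}$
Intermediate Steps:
$s{\left(L \right)} = \sqrt{2} \sqrt{L}$ ($s{\left(L \right)} = \sqrt{2 L} = \sqrt{2} \sqrt{L}$)
$I = 956$ ($I = \left(49 - 5\right) + 912 = 44 + 912 = 956$)
$q = \sqrt{956 + 8 \sqrt{10}}$ ($q = \sqrt{956 + \sqrt{2} \sqrt{320}} = \sqrt{956 + \sqrt{2} \cdot 8 \sqrt{5}} = \sqrt{956 + 8 \sqrt{10}} \approx 31.326$)
$m = -191209$
$q + m = 2 \sqrt{239 + 2 \sqrt{10}} - 191209 = -191209 + 2 \sqrt{239 + 2 \sqrt{10}}$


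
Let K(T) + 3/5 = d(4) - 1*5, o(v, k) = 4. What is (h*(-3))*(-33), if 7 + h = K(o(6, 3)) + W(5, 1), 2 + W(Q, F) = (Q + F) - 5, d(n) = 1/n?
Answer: -26433/20 ≈ -1321.7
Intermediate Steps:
W(Q, F) = -7 + F + Q (W(Q, F) = -2 + ((Q + F) - 5) = -2 + ((F + Q) - 5) = -2 + (-5 + F + Q) = -7 + F + Q)
K(T) = -107/20 (K(T) = -⅗ + (1/4 - 1*5) = -⅗ + (¼ - 5) = -⅗ - 19/4 = -107/20)
h = -267/20 (h = -7 + (-107/20 + (-7 + 1 + 5)) = -7 + (-107/20 - 1) = -7 - 127/20 = -267/20 ≈ -13.350)
(h*(-3))*(-33) = -267/20*(-3)*(-33) = (801/20)*(-33) = -26433/20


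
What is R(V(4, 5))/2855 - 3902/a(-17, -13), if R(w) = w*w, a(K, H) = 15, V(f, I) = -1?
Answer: -2228039/8565 ≈ -260.13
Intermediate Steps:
R(w) = w²
R(V(4, 5))/2855 - 3902/a(-17, -13) = (-1)²/2855 - 3902/15 = 1*(1/2855) - 3902*1/15 = 1/2855 - 3902/15 = -2228039/8565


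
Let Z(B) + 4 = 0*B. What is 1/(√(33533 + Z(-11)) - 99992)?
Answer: -99992/9998366535 - √33529/9998366535 ≈ -1.0019e-5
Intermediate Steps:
Z(B) = -4 (Z(B) = -4 + 0*B = -4 + 0 = -4)
1/(√(33533 + Z(-11)) - 99992) = 1/(√(33533 - 4) - 99992) = 1/(√33529 - 99992) = 1/(-99992 + √33529)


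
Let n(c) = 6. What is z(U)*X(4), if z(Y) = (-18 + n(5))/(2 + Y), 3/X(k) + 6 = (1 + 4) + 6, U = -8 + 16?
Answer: -18/25 ≈ -0.72000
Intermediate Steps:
U = 8
X(k) = ⅗ (X(k) = 3/(-6 + ((1 + 4) + 6)) = 3/(-6 + (5 + 6)) = 3/(-6 + 11) = 3/5 = 3*(⅕) = ⅗)
z(Y) = -12/(2 + Y) (z(Y) = (-18 + 6)/(2 + Y) = -12/(2 + Y))
z(U)*X(4) = -12/(2 + 8)*(⅗) = -12/10*(⅗) = -12*⅒*(⅗) = -6/5*⅗ = -18/25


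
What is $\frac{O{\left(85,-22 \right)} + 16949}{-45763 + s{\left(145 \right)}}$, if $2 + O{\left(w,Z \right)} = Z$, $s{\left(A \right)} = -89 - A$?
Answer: $- \frac{16925}{45997} \approx -0.36796$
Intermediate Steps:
$O{\left(w,Z \right)} = -2 + Z$
$\frac{O{\left(85,-22 \right)} + 16949}{-45763 + s{\left(145 \right)}} = \frac{\left(-2 - 22\right) + 16949}{-45763 - 234} = \frac{-24 + 16949}{-45763 - 234} = \frac{16925}{-45763 - 234} = \frac{16925}{-45997} = 16925 \left(- \frac{1}{45997}\right) = - \frac{16925}{45997}$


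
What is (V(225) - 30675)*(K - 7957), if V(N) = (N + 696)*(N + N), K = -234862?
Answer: -93187861725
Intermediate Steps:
V(N) = 2*N*(696 + N) (V(N) = (696 + N)*(2*N) = 2*N*(696 + N))
(V(225) - 30675)*(K - 7957) = (2*225*(696 + 225) - 30675)*(-234862 - 7957) = (2*225*921 - 30675)*(-242819) = (414450 - 30675)*(-242819) = 383775*(-242819) = -93187861725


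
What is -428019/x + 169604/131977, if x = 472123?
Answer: 23585285729/62309377171 ≈ 0.37852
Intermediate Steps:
-428019/x + 169604/131977 = -428019/472123 + 169604/131977 = 23585285729/62309377171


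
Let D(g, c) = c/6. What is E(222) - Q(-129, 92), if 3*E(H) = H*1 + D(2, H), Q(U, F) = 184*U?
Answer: 71467/3 ≈ 23822.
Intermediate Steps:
D(g, c) = c/6 (D(g, c) = c*(⅙) = c/6)
E(H) = 7*H/18 (E(H) = (H*1 + H/6)/3 = (H + H/6)/3 = (7*H/6)/3 = 7*H/18)
E(222) - Q(-129, 92) = (7/18)*222 - 184*(-129) = 259/3 - 1*(-23736) = 259/3 + 23736 = 71467/3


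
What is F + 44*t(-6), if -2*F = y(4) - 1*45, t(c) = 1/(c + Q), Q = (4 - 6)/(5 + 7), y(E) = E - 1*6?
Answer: 1211/74 ≈ 16.365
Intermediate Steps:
y(E) = -6 + E (y(E) = E - 6 = -6 + E)
Q = -1/6 (Q = -2/12 = -2*1/12 = -1/6 ≈ -0.16667)
t(c) = 1/(-1/6 + c) (t(c) = 1/(c - 1/6) = 1/(-1/6 + c))
F = 47/2 (F = -((-6 + 4) - 1*45)/2 = -(-2 - 45)/2 = -1/2*(-47) = 47/2 ≈ 23.500)
F + 44*t(-6) = 47/2 + 44*(6/(-1 + 6*(-6))) = 47/2 + 44*(6/(-1 - 36)) = 47/2 + 44*(6/(-37)) = 47/2 + 44*(6*(-1/37)) = 47/2 + 44*(-6/37) = 47/2 - 264/37 = 1211/74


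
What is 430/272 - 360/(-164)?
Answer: 21055/5576 ≈ 3.7760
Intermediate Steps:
430/272 - 360/(-164) = 430*(1/272) - 360*(-1/164) = 215/136 + 90/41 = 21055/5576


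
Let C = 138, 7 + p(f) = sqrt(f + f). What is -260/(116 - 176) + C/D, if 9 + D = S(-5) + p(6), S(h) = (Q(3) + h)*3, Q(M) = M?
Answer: -743/354 - 69*sqrt(3)/118 ≈ -3.1117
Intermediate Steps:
p(f) = -7 + sqrt(2)*sqrt(f) (p(f) = -7 + sqrt(f + f) = -7 + sqrt(2*f) = -7 + sqrt(2)*sqrt(f))
S(h) = 9 + 3*h (S(h) = (3 + h)*3 = 9 + 3*h)
D = -22 + 2*sqrt(3) (D = -9 + ((9 + 3*(-5)) + (-7 + sqrt(2)*sqrt(6))) = -9 + ((9 - 15) + (-7 + 2*sqrt(3))) = -9 + (-6 + (-7 + 2*sqrt(3))) = -9 + (-13 + 2*sqrt(3)) = -22 + 2*sqrt(3) ≈ -18.536)
-260/(116 - 176) + C/D = -260/(116 - 176) + 138/(-22 + 2*sqrt(3)) = -260/(-60) + 138/(-22 + 2*sqrt(3)) = -260*(-1/60) + 138/(-22 + 2*sqrt(3)) = 13/3 + 138/(-22 + 2*sqrt(3))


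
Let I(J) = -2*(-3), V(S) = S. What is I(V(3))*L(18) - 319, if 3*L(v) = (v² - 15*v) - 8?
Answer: -227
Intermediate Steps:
I(J) = 6
L(v) = -8/3 - 5*v + v²/3 (L(v) = ((v² - 15*v) - 8)/3 = (-8 + v² - 15*v)/3 = -8/3 - 5*v + v²/3)
I(V(3))*L(18) - 319 = 6*(-8/3 - 5*18 + (⅓)*18²) - 319 = 6*(-8/3 - 90 + (⅓)*324) - 319 = 6*(-8/3 - 90 + 108) - 319 = 6*(46/3) - 319 = 92 - 319 = -227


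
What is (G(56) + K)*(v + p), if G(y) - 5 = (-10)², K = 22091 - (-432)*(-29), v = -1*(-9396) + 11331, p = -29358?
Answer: -83444508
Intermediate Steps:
v = 20727 (v = 9396 + 11331 = 20727)
K = 9563 (K = 22091 - 1*12528 = 22091 - 12528 = 9563)
G(y) = 105 (G(y) = 5 + (-10)² = 5 + 100 = 105)
(G(56) + K)*(v + p) = (105 + 9563)*(20727 - 29358) = 9668*(-8631) = -83444508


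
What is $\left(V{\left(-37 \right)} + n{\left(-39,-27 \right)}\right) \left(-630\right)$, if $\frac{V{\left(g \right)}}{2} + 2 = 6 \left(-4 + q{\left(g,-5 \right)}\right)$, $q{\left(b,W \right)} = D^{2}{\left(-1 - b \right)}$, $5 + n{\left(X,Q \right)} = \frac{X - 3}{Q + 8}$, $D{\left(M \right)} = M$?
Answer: $- \frac{185501610}{19} \approx -9.7632 \cdot 10^{6}$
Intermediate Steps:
$n{\left(X,Q \right)} = -5 + \frac{-3 + X}{8 + Q}$ ($n{\left(X,Q \right)} = -5 + \frac{X - 3}{Q + 8} = -5 + \frac{-3 + X}{8 + Q}$)
$q{\left(b,W \right)} = \left(-1 - b\right)^{2}$
$V{\left(g \right)} = -52 + 12 \left(1 + g\right)^{2}$ ($V{\left(g \right)} = -4 + 2 \cdot 6 \left(-4 + \left(1 + g\right)^{2}\right) = -4 + 2 \left(-24 + 6 \left(1 + g\right)^{2}\right) = -4 + \left(-48 + 12 \left(1 + g\right)^{2}\right) = -52 + 12 \left(1 + g\right)^{2}$)
$\left(V{\left(-37 \right)} + n{\left(-39,-27 \right)}\right) \left(-630\right) = \left(\left(-52 + 12 \left(1 - 37\right)^{2}\right) + \frac{-43 - 39 - -135}{8 - 27}\right) \left(-630\right) = \left(\left(-52 + 12 \left(-36\right)^{2}\right) + \frac{-43 - 39 + 135}{-19}\right) \left(-630\right) = \left(\left(-52 + 12 \cdot 1296\right) - \frac{53}{19}\right) \left(-630\right) = \left(\left(-52 + 15552\right) - \frac{53}{19}\right) \left(-630\right) = \left(15500 - \frac{53}{19}\right) \left(-630\right) = \frac{294447}{19} \left(-630\right) = - \frac{185501610}{19}$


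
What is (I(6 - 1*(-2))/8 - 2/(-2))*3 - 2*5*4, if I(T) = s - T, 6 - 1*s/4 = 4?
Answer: -37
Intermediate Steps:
s = 8 (s = 24 - 4*4 = 24 - 16 = 8)
I(T) = 8 - T
(I(6 - 1*(-2))/8 - 2/(-2))*3 - 2*5*4 = ((8 - (6 - 1*(-2)))/8 - 2/(-2))*3 - 2*5*4 = ((8 - (6 + 2))*(⅛) - 2*(-½))*3 - 10*4 = ((8 - 1*8)*(⅛) + 1)*3 - 40 = ((8 - 8)*(⅛) + 1)*3 - 40 = (0*(⅛) + 1)*3 - 40 = (0 + 1)*3 - 40 = 1*3 - 40 = 3 - 40 = -37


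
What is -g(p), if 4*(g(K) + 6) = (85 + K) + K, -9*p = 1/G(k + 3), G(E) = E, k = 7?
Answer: -686/45 ≈ -15.244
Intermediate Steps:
p = -1/90 (p = -1/(9*(7 + 3)) = -1/9/10 = -1/9*1/10 = -1/90 ≈ -0.011111)
g(K) = 61/4 + K/2 (g(K) = -6 + ((85 + K) + K)/4 = -6 + (85 + 2*K)/4 = -6 + (85/4 + K/2) = 61/4 + K/2)
-g(p) = -(61/4 + (1/2)*(-1/90)) = -(61/4 - 1/180) = -1*686/45 = -686/45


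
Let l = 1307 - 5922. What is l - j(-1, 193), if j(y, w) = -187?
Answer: -4428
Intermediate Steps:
l = -4615
l - j(-1, 193) = -4615 - 1*(-187) = -4615 + 187 = -4428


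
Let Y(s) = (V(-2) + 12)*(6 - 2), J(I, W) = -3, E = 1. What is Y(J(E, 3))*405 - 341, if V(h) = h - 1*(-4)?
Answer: 22339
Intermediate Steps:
V(h) = 4 + h (V(h) = h + 4 = 4 + h)
Y(s) = 56 (Y(s) = ((4 - 2) + 12)*(6 - 2) = (2 + 12)*4 = 14*4 = 56)
Y(J(E, 3))*405 - 341 = 56*405 - 341 = 22680 - 341 = 22339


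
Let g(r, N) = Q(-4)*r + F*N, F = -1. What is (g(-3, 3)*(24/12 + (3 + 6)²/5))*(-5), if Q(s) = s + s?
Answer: -1911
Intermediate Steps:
Q(s) = 2*s
g(r, N) = -N - 8*r (g(r, N) = (2*(-4))*r - N = -8*r - N = -N - 8*r)
(g(-3, 3)*(24/12 + (3 + 6)²/5))*(-5) = ((-1*3 - 8*(-3))*(24/12 + (3 + 6)²/5))*(-5) = ((-3 + 24)*(24*(1/12) + 9²*(⅕)))*(-5) = (21*(2 + 81*(⅕)))*(-5) = (21*(2 + 81/5))*(-5) = (21*(91/5))*(-5) = (1911/5)*(-5) = -1911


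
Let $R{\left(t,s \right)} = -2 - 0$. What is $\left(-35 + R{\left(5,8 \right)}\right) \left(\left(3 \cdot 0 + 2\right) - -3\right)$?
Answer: $-185$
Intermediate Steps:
$R{\left(t,s \right)} = -2$ ($R{\left(t,s \right)} = -2 + 0 = -2$)
$\left(-35 + R{\left(5,8 \right)}\right) \left(\left(3 \cdot 0 + 2\right) - -3\right) = \left(-35 - 2\right) \left(\left(3 \cdot 0 + 2\right) - -3\right) = - 37 \left(\left(0 + 2\right) + 3\right) = - 37 \left(2 + 3\right) = \left(-37\right) 5 = -185$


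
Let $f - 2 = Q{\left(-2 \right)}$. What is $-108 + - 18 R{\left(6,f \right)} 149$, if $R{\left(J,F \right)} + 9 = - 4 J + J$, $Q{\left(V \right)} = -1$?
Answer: $72306$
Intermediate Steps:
$f = 1$ ($f = 2 - 1 = 1$)
$R{\left(J,F \right)} = -9 - 3 J$ ($R{\left(J,F \right)} = -9 + \left(- 4 J + J\right) = -9 - 3 J$)
$-108 + - 18 R{\left(6,f \right)} 149 = -108 + - 18 \left(-9 - 18\right) 149 = -108 + \left(-18\right) \left(-27\right) 149 = -108 + 486 \cdot 149 = -108 + 72414 = 72306$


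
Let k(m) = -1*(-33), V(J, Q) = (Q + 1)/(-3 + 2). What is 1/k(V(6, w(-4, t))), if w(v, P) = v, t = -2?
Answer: 1/33 ≈ 0.030303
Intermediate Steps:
V(J, Q) = -1 - Q (V(J, Q) = (1 + Q)/(-1) = (1 + Q)*(-1) = -1 - Q)
k(m) = 33
1/k(V(6, w(-4, t))) = 1/33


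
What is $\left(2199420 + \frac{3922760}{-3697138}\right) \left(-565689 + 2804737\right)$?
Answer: $\frac{9103471357323492800}{1848569} \approx 4.9246 \cdot 10^{12}$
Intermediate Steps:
$\left(2199420 + \frac{3922760}{-3697138}\right) \left(-565689 + 2804737\right) = \left(2199420 + 3922760 \left(- \frac{1}{3697138}\right)\right) 2239048 = \left(2199420 - \frac{1961380}{1848569}\right) 2239048 = \frac{4065777668600}{1848569} \cdot 2239048 = \frac{9103471357323492800}{1848569}$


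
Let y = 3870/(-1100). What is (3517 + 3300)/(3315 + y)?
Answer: 749870/364263 ≈ 2.0586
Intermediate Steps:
y = -387/110 (y = 3870*(-1/1100) = -387/110 ≈ -3.5182)
(3517 + 3300)/(3315 + y) = (3517 + 3300)/(3315 - 387/110) = 6817/(364263/110) = 6817*(110/364263) = 749870/364263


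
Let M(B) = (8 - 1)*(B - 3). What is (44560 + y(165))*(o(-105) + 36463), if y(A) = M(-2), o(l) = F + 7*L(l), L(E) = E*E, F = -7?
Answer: 5059420275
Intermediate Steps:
L(E) = E**2
M(B) = -21 + 7*B (M(B) = 7*(-3 + B) = -21 + 7*B)
o(l) = -7 + 7*l**2
y(A) = -35 (y(A) = -21 + 7*(-2) = -21 - 14 = -35)
(44560 + y(165))*(o(-105) + 36463) = (44560 - 35)*((-7 + 7*(-105)**2) + 36463) = 44525*((-7 + 7*11025) + 36463) = 44525*((-7 + 77175) + 36463) = 44525*(77168 + 36463) = 44525*113631 = 5059420275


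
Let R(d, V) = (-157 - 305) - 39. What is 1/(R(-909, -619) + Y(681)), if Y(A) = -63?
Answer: -1/564 ≈ -0.0017731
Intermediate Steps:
R(d, V) = -501 (R(d, V) = -462 - 39 = -501)
1/(R(-909, -619) + Y(681)) = 1/(-501 - 63) = 1/(-564) = -1/564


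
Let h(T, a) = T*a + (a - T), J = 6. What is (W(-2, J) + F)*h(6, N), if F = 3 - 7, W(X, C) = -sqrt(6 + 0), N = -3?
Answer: 108 + 27*sqrt(6) ≈ 174.14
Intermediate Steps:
h(T, a) = a - T + T*a
W(X, C) = -sqrt(6)
F = -4
(W(-2, J) + F)*h(6, N) = (-sqrt(6) - 4)*(-3 - 1*6 + 6*(-3)) = (-4 - sqrt(6))*(-3 - 6 - 18) = (-4 - sqrt(6))*(-27) = 108 + 27*sqrt(6)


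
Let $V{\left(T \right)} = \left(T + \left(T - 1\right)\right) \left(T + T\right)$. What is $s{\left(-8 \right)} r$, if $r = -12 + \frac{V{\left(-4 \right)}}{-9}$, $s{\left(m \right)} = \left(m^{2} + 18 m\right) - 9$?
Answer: $1780$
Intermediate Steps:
$V{\left(T \right)} = 2 T \left(-1 + 2 T\right)$ ($V{\left(T \right)} = \left(T + \left(T - 1\right)\right) 2 T = \left(T + \left(-1 + T\right)\right) 2 T = \left(-1 + 2 T\right) 2 T = 2 T \left(-1 + 2 T\right)$)
$s{\left(m \right)} = -9 + m^{2} + 18 m$
$r = -20$ ($r = -12 + \frac{2 \left(-4\right) \left(-1 + 2 \left(-4\right)\right)}{-9} = -12 + 2 \left(-4\right) \left(-1 - 8\right) \left(- \frac{1}{9}\right) = -12 + 2 \left(-4\right) \left(-9\right) \left(- \frac{1}{9}\right) = -12 + 72 \left(- \frac{1}{9}\right) = -12 - 8 = -20$)
$s{\left(-8 \right)} r = \left(-9 + \left(-8\right)^{2} + 18 \left(-8\right)\right) \left(-20\right) = \left(-9 + 64 - 144\right) \left(-20\right) = \left(-89\right) \left(-20\right) = 1780$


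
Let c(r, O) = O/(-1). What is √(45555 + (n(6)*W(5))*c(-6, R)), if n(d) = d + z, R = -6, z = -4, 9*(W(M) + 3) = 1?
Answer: √409683/3 ≈ 213.35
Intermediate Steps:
W(M) = -26/9 (W(M) = -3 + (⅑)*1 = -3 + ⅑ = -26/9)
c(r, O) = -O (c(r, O) = O*(-1) = -O)
n(d) = -4 + d (n(d) = d - 4 = -4 + d)
√(45555 + (n(6)*W(5))*c(-6, R)) = √(45555 + ((-4 + 6)*(-26/9))*(-1*(-6))) = √(45555 + (2*(-26/9))*6) = √(45555 - 52/9*6) = √(45555 - 104/3) = √(136561/3) = √409683/3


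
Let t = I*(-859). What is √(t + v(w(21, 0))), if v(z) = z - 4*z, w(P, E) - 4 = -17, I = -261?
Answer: √224238 ≈ 473.54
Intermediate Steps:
w(P, E) = -13 (w(P, E) = 4 - 17 = -13)
v(z) = -3*z
t = 224199 (t = -261*(-859) = 224199)
√(t + v(w(21, 0))) = √(224199 - 3*(-13)) = √(224199 + 39) = √224238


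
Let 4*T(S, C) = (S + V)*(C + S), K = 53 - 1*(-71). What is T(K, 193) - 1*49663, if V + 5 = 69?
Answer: -34764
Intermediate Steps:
V = 64 (V = -5 + 69 = 64)
K = 124 (K = 53 + 71 = 124)
T(S, C) = (64 + S)*(C + S)/4 (T(S, C) = ((S + 64)*(C + S))/4 = ((64 + S)*(C + S))/4 = (64 + S)*(C + S)/4)
T(K, 193) - 1*49663 = (16*193 + 16*124 + (¼)*124² + (¼)*193*124) - 1*49663 = (3088 + 1984 + (¼)*15376 + 5983) - 49663 = (3088 + 1984 + 3844 + 5983) - 49663 = 14899 - 49663 = -34764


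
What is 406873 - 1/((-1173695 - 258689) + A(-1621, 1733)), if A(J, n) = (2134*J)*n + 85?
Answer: 2439712291756554/5996250161 ≈ 4.0687e+5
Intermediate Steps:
A(J, n) = 85 + 2134*J*n (A(J, n) = 2134*J*n + 85 = 85 + 2134*J*n)
406873 - 1/((-1173695 - 258689) + A(-1621, 1733)) = 406873 - 1/((-1173695 - 258689) + (85 + 2134*(-1621)*1733)) = 406873 - 1/(-1432384 + (85 - 5994817862)) = 406873 - 1/(-1432384 - 5994817777) = 406873 - 1/(-5996250161) = 406873 - 1*(-1/5996250161) = 406873 + 1/5996250161 = 2439712291756554/5996250161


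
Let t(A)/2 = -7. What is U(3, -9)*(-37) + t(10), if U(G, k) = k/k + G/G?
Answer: -88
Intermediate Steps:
t(A) = -14 (t(A) = 2*(-7) = -14)
U(G, k) = 2 (U(G, k) = 1 + 1 = 2)
U(3, -9)*(-37) + t(10) = 2*(-37) - 14 = -74 - 14 = -88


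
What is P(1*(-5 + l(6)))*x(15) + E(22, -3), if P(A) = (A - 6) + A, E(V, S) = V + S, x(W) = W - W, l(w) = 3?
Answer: 19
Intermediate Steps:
x(W) = 0
E(V, S) = S + V
P(A) = -6 + 2*A (P(A) = (-6 + A) + A = -6 + 2*A)
P(1*(-5 + l(6)))*x(15) + E(22, -3) = (-6 + 2*(1*(-5 + 3)))*0 + (-3 + 22) = (-6 + 2*(1*(-2)))*0 + 19 = (-6 + 2*(-2))*0 + 19 = (-6 - 4)*0 + 19 = -10*0 + 19 = 0 + 19 = 19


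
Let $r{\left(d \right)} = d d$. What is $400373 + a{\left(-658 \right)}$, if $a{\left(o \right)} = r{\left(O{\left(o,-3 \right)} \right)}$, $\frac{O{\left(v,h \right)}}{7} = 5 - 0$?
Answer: $401598$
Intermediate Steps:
$O{\left(v,h \right)} = 35$ ($O{\left(v,h \right)} = 7 \left(5 - 0\right) = 7 \left(5 + 0\right) = 7 \cdot 5 = 35$)
$r{\left(d \right)} = d^{2}$
$a{\left(o \right)} = 1225$ ($a{\left(o \right)} = 35^{2} = 1225$)
$400373 + a{\left(-658 \right)} = 400373 + 1225 = 401598$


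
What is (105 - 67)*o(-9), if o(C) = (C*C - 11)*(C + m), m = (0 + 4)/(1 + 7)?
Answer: -22610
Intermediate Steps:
m = 1/2 (m = 4/8 = 4*(1/8) = 1/2 ≈ 0.50000)
o(C) = (1/2 + C)*(-11 + C**2) (o(C) = (C*C - 11)*(C + 1/2) = (C**2 - 11)*(1/2 + C) = (-11 + C**2)*(1/2 + C) = (1/2 + C)*(-11 + C**2))
(105 - 67)*o(-9) = (105 - 67)*(-11/2 + (-9)**3 + (1/2)*(-9)**2 - 11*(-9)) = 38*(-11/2 - 729 + (1/2)*81 + 99) = 38*(-11/2 - 729 + 81/2 + 99) = 38*(-595) = -22610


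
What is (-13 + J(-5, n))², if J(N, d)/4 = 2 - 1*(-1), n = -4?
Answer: 1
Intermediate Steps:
J(N, d) = 12 (J(N, d) = 4*(2 - 1*(-1)) = 4*(2 + 1) = 4*3 = 12)
(-13 + J(-5, n))² = (-13 + 12)² = (-1)² = 1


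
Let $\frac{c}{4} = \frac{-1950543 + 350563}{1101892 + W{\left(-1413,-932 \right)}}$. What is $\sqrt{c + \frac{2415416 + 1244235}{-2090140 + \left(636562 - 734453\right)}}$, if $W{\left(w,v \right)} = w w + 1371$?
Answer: $\frac{i \sqrt{2686255032621259027958631}}{847816063849} \approx 1.9332 i$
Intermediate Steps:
$W{\left(w,v \right)} = 1371 + w^{2}$ ($W{\left(w,v \right)} = w^{2} + 1371 = 1371 + w^{2}$)
$c = - \frac{799990}{387479}$ ($c = 4 \frac{-1950543 + 350563}{1101892 + \left(1371 + \left(-1413\right)^{2}\right)} = 4 \left(- \frac{1599980}{1101892 + \left(1371 + 1996569\right)}\right) = 4 \left(- \frac{1599980}{1101892 + 1997940}\right) = 4 \left(- \frac{1599980}{3099832}\right) = 4 \left(\left(-1599980\right) \frac{1}{3099832}\right) = 4 \left(- \frac{399995}{774958}\right) = - \frac{799990}{387479} \approx -2.0646$)
$\sqrt{c + \frac{2415416 + 1244235}{-2090140 + \left(636562 - 734453\right)}} = \sqrt{- \frac{799990}{387479} + \frac{2415416 + 1244235}{-2090140 + \left(636562 - 734453\right)}} = \sqrt{- \frac{799990}{387479} + \frac{3659651}{-2090140 - 97891}} = \sqrt{- \frac{799990}{387479} + \frac{3659651}{-2188031}} = \sqrt{- \frac{799990}{387479} + 3659651 \left(- \frac{1}{2188031}\right)} = \sqrt{- \frac{799990}{387479} - \frac{3659651}{2188031}} = \sqrt{- \frac{3168440829519}{847816063849}} = \frac{i \sqrt{2686255032621259027958631}}{847816063849}$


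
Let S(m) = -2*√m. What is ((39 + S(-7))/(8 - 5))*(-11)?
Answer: -143 + 22*I*√7/3 ≈ -143.0 + 19.402*I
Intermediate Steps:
((39 + S(-7))/(8 - 5))*(-11) = ((39 - 2*I*√7)/(8 - 5))*(-11) = ((39 - 2*I*√7)/3)*(-11) = ((39 - 2*I*√7)*(⅓))*(-11) = (13 - 2*I*√7/3)*(-11) = -143 + 22*I*√7/3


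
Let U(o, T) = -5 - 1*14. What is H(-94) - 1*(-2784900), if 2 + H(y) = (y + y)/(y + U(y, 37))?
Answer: 314693662/113 ≈ 2.7849e+6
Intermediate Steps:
U(o, T) = -19 (U(o, T) = -5 - 14 = -19)
H(y) = -2 + 2*y/(-19 + y) (H(y) = -2 + (y + y)/(y - 19) = -2 + (2*y)/(-19 + y) = -2 + 2*y/(-19 + y))
H(-94) - 1*(-2784900) = 38/(-19 - 94) - 1*(-2784900) = 38/(-113) + 2784900 = 38*(-1/113) + 2784900 = -38/113 + 2784900 = 314693662/113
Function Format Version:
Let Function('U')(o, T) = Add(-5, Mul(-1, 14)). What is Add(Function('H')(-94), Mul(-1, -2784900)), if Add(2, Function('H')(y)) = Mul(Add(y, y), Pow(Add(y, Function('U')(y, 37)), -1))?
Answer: Rational(314693662, 113) ≈ 2.7849e+6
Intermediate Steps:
Function('U')(o, T) = -19 (Function('U')(o, T) = Add(-5, -14) = -19)
Function('H')(y) = Add(-2, Mul(2, y, Pow(Add(-19, y), -1))) (Function('H')(y) = Add(-2, Mul(Add(y, y), Pow(Add(y, -19), -1))) = Add(-2, Mul(Mul(2, y), Pow(Add(-19, y), -1))) = Add(-2, Mul(2, y, Pow(Add(-19, y), -1))))
Add(Function('H')(-94), Mul(-1, -2784900)) = Add(Mul(38, Pow(Add(-19, -94), -1)), Mul(-1, -2784900)) = Add(Mul(38, Pow(-113, -1)), 2784900) = Add(Mul(38, Rational(-1, 113)), 2784900) = Add(Rational(-38, 113), 2784900) = Rational(314693662, 113)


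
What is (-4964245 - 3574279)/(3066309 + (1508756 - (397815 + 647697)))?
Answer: -8538524/3529553 ≈ -2.4192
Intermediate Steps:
(-4964245 - 3574279)/(3066309 + (1508756 - (397815 + 647697))) = -8538524/(3066309 + (1508756 - 1*1045512)) = -8538524/(3066309 + (1508756 - 1045512)) = -8538524/(3066309 + 463244) = -8538524/3529553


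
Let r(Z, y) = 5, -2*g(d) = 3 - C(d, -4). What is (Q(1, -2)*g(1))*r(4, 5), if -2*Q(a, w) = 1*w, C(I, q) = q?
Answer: -35/2 ≈ -17.500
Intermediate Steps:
Q(a, w) = -w/2
g(d) = -7/2 (g(d) = -(3 - 1*(-4))/2 = -(3 + 4)/2 = -1/2*7 = -7/2)
(Q(1, -2)*g(1))*r(4, 5) = (-1/2*(-2)*(-7/2))*5 = (1*(-7/2))*5 = -7/2*5 = -35/2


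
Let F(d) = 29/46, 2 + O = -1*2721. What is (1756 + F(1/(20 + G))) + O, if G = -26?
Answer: -44453/46 ≈ -966.37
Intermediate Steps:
O = -2723 (O = -2 - 1*2721 = -2 - 2721 = -2723)
F(d) = 29/46 (F(d) = 29*(1/46) = 29/46)
(1756 + F(1/(20 + G))) + O = (1756 + 29/46) - 2723 = 80805/46 - 2723 = -44453/46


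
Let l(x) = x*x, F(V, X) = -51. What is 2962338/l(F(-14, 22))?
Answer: 987446/867 ≈ 1138.9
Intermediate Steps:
l(x) = x²
2962338/l(F(-14, 22)) = 2962338/((-51)²) = 2962338/2601 = 2962338*(1/2601) = 987446/867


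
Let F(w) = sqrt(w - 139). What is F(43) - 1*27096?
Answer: -27096 + 4*I*sqrt(6) ≈ -27096.0 + 9.798*I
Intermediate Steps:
F(w) = sqrt(-139 + w)
F(43) - 1*27096 = sqrt(-139 + 43) - 1*27096 = sqrt(-96) - 27096 = 4*I*sqrt(6) - 27096 = -27096 + 4*I*sqrt(6)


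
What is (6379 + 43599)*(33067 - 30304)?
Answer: 138089214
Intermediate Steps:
(6379 + 43599)*(33067 - 30304) = 49978*2763 = 138089214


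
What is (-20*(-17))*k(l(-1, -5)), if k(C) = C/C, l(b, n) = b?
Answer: 340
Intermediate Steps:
k(C) = 1
(-20*(-17))*k(l(-1, -5)) = -20*(-17)*1 = 340*1 = 340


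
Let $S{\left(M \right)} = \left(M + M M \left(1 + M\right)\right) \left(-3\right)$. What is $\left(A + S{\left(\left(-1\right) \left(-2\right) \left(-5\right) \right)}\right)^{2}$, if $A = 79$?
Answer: $7890481$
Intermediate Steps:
$S{\left(M \right)} = - 3 M - 3 M^{2} \left(1 + M\right)$ ($S{\left(M \right)} = \left(M + M^{2} \left(1 + M\right)\right) \left(-3\right) = - 3 M - 3 M^{2} \left(1 + M\right)$)
$\left(A + S{\left(\left(-1\right) \left(-2\right) \left(-5\right) \right)}\right)^{2} = \left(79 - 3 \left(-1\right) \left(-2\right) \left(-5\right) \left(1 + \left(-1\right) \left(-2\right) \left(-5\right) + \left(\left(-1\right) \left(-2\right) \left(-5\right)\right)^{2}\right)\right)^{2} = \left(79 - 3 \cdot 2 \left(-5\right) \left(1 + 2 \left(-5\right) + \left(2 \left(-5\right)\right)^{2}\right)\right)^{2} = \left(79 - - 30 \left(1 - 10 + \left(-10\right)^{2}\right)\right)^{2} = \left(79 - - 30 \left(1 - 10 + 100\right)\right)^{2} = \left(79 - \left(-30\right) 91\right)^{2} = \left(79 + 2730\right)^{2} = 2809^{2} = 7890481$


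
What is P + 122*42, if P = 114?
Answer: 5238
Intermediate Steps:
P + 122*42 = 114 + 122*42 = 114 + 5124 = 5238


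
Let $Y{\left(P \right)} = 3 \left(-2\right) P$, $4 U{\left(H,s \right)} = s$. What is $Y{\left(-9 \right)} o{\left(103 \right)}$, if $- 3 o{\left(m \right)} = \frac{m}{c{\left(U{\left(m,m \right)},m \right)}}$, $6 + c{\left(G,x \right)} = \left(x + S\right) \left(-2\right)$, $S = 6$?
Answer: $\frac{927}{112} \approx 8.2768$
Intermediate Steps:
$U{\left(H,s \right)} = \frac{s}{4}$
$c{\left(G,x \right)} = -18 - 2 x$ ($c{\left(G,x \right)} = -6 + \left(x + 6\right) \left(-2\right) = -6 + \left(6 + x\right) \left(-2\right) = -6 - \left(12 + 2 x\right) = -18 - 2 x$)
$o{\left(m \right)} = - \frac{m}{3 \left(-18 - 2 m\right)}$ ($o{\left(m \right)} = - \frac{m \frac{1}{-18 - 2 m}}{3} = - \frac{m}{3 \left(-18 - 2 m\right)}$)
$Y{\left(P \right)} = - 6 P$
$Y{\left(-9 \right)} o{\left(103 \right)} = \left(-6\right) \left(-9\right) \frac{1}{6} \cdot 103 \frac{1}{9 + 103} = 54 \cdot \frac{1}{6} \cdot 103 \cdot \frac{1}{112} = 54 \cdot \frac{103}{672} = \frac{927}{112}$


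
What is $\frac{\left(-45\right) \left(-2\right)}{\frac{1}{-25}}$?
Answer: $-2250$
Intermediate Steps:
$\frac{\left(-45\right) \left(-2\right)}{\frac{1}{-25}} = \frac{90}{- \frac{1}{25}} = 90 \left(-25\right) = -2250$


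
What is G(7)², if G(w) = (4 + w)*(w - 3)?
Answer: 1936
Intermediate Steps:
G(w) = (-3 + w)*(4 + w) (G(w) = (4 + w)*(-3 + w) = (-3 + w)*(4 + w))
G(7)² = (-12 + 7 + 7²)² = (-12 + 7 + 49)² = 44² = 1936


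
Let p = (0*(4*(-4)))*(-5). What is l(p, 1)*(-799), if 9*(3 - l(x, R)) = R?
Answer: -20774/9 ≈ -2308.2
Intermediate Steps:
p = 0 (p = (0*(-16))*(-5) = 0*(-5) = 0)
l(x, R) = 3 - R/9
l(p, 1)*(-799) = (3 - ⅑*1)*(-799) = (3 - ⅑)*(-799) = (26/9)*(-799) = -20774/9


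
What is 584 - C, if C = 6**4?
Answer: -712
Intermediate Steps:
C = 1296
584 - C = 584 - 1*1296 = 584 - 1296 = -712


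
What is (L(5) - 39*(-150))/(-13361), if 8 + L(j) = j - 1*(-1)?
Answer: -5848/13361 ≈ -0.43769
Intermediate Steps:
L(j) = -7 + j (L(j) = -8 + (j - 1*(-1)) = -8 + (j + 1) = -8 + (1 + j) = -7 + j)
(L(5) - 39*(-150))/(-13361) = ((-7 + 5) - 39*(-150))/(-13361) = (-2 + 5850)*(-1/13361) = 5848*(-1/13361) = -5848/13361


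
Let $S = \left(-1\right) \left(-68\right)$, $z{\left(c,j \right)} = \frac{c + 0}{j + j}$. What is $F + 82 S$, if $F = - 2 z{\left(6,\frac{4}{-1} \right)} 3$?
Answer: $\frac{11161}{2} \approx 5580.5$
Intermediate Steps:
$z{\left(c,j \right)} = \frac{c}{2 j}$
$S = 68$
$F = \frac{9}{2}$ ($F = - 2 \cdot \frac{1}{2} \cdot 6 \frac{1}{4 \frac{1}{-1}} \cdot 3 = - 2 \cdot \frac{1}{2} \cdot 6 \frac{1}{4 \left(-1\right)} 3 = - 2 \cdot \frac{1}{2} \cdot 6 \frac{1}{-4} \cdot 3 = - 2 \cdot \frac{1}{2} \cdot 6 \left(- \frac{1}{4}\right) 3 = \left(-2\right) \left(- \frac{3}{4}\right) 3 = \frac{3}{2} \cdot 3 = \frac{9}{2} \approx 4.5$)
$F + 82 S = \frac{9}{2} + 82 \cdot 68 = \frac{9}{2} + 5576 = \frac{11161}{2}$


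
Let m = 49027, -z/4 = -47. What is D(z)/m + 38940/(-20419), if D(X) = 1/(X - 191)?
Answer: -5727354559/3003246939 ≈ -1.9071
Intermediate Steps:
z = 188 (z = -4*(-47) = 188)
D(X) = 1/(-191 + X)
D(z)/m + 38940/(-20419) = 1/((-191 + 188)*49027) + 38940/(-20419) = (1/49027)/(-3) + 38940*(-1/20419) = -⅓*1/49027 - 38940/20419 = -1/147081 - 38940/20419 = -5727354559/3003246939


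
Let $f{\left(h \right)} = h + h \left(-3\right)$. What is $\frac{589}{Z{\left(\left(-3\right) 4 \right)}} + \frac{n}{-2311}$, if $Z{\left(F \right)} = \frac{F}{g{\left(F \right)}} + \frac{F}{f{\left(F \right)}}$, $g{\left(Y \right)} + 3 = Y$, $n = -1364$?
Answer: $\frac{13615882}{6933} \approx 1963.9$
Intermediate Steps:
$f{\left(h \right)} = - 2 h$ ($f{\left(h \right)} = h - 3 h = - 2 h$)
$g{\left(Y \right)} = -3 + Y$
$Z{\left(F \right)} = - \frac{1}{2} + \frac{F}{-3 + F}$ ($Z{\left(F \right)} = \frac{F}{-3 + F} + \frac{F}{\left(-2\right) F} = \frac{F}{-3 + F} + F \left(- \frac{1}{2 F}\right) = \frac{F}{-3 + F} - \frac{1}{2} = - \frac{1}{2} + \frac{F}{-3 + F}$)
$\frac{589}{Z{\left(\left(-3\right) 4 \right)}} + \frac{n}{-2311} = \frac{589}{\frac{1}{2} \frac{1}{-3 - 12} \left(3 - 12\right)} - \frac{1364}{-2311} = \frac{589}{\frac{1}{2} \frac{1}{-3 - 12} \left(3 - 12\right)} - - \frac{1364}{2311} = \frac{589}{\frac{1}{2} \frac{1}{-15} \left(-9\right)} + \frac{1364}{2311} = \frac{589}{\frac{1}{2} \left(- \frac{1}{15}\right) \left(-9\right)} + \frac{1364}{2311} = \frac{589}{\frac{3}{10}} + \frac{1364}{2311} = 589 \cdot \frac{10}{3} + \frac{1364}{2311} = \frac{5890}{3} + \frac{1364}{2311} = \frac{13615882}{6933}$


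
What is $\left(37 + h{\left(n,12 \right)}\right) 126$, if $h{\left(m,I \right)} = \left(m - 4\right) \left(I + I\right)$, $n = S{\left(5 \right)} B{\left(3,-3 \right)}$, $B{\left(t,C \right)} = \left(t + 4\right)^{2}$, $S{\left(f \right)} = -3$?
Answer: $-451962$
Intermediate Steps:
$B{\left(t,C \right)} = \left(4 + t\right)^{2}$
$n = -147$ ($n = - 3 \left(4 + 3\right)^{2} = - 3 \cdot 7^{2} = \left(-3\right) 49 = -147$)
$h{\left(m,I \right)} = 2 I \left(-4 + m\right)$ ($h{\left(m,I \right)} = \left(-4 + m\right) 2 I = 2 I \left(-4 + m\right)$)
$\left(37 + h{\left(n,12 \right)}\right) 126 = \left(37 + 2 \cdot 12 \left(-4 - 147\right)\right) 126 = \left(37 + 2 \cdot 12 \left(-151\right)\right) 126 = \left(37 - 3624\right) 126 = \left(-3587\right) 126 = -451962$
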